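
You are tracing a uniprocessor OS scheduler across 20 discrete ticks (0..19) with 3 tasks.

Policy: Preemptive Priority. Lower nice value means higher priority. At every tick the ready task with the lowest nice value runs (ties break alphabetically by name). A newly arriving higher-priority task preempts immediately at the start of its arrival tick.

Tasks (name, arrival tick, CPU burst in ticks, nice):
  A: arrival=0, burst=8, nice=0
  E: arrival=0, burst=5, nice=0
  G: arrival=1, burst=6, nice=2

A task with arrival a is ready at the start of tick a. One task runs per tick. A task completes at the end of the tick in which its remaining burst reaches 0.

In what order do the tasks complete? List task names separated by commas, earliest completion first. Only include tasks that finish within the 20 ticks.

t=0: ready={A,E} → run A
t=1: ready={A,E,G} → run A
t=2: ready={A,E,G} → run A
t=3: ready={A,E,G} → run A
t=4: ready={A,E,G} → run A
t=5: ready={A,E,G} → run A
t=6: ready={A,E,G} → run A
t=7: ready={A,E,G} → run A
t=8: ready={E,G} → run E
t=9: ready={E,G} → run E
t=10: ready={E,G} → run E
t=11: ready={E,G} → run E
t=12: ready={E,G} → run E
t=13: ready={G} → run G
t=14: ready={G} → run G
t=15: ready={G} → run G
t=16: ready={G} → run G
t=17: ready={G} → run G
t=18: ready={G} → run G
t=19: (idle)

completion order = A, E, G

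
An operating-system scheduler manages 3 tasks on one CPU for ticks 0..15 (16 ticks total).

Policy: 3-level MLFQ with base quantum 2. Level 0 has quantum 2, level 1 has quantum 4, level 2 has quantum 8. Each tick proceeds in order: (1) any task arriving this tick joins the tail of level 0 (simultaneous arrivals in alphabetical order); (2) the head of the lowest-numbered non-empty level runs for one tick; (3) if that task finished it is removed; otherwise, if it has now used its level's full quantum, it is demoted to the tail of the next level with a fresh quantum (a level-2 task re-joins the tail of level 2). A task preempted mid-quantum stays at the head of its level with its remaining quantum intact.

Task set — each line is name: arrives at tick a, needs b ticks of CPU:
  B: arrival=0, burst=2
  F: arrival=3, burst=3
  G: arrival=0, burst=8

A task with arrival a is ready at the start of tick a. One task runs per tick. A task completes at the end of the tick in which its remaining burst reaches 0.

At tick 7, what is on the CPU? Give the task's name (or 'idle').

running at tick 7 = G

t=0: L0/L1/L2 = BG/-/- → run B
t=1: L0/L1/L2 = BG/-/- → run B
t=2: L0/L1/L2 = G/-/- → run G
t=3: L0/L1/L2 = GF/-/- → run G
t=4: L0/L1/L2 = F/G/- → run F
t=5: L0/L1/L2 = F/G/- → run F
t=6: L0/L1/L2 = -/GF/- → run G
t=7: L0/L1/L2 = -/GF/- → run G
t=8: L0/L1/L2 = -/GF/- → run G
t=9: L0/L1/L2 = -/GF/- → run G
t=10: L0/L1/L2 = -/F/G → run F
t=11: L0/L1/L2 = -/-/G → run G
t=12: L0/L1/L2 = -/-/G → run G
t=13: (idle)
t=14: (idle)
t=15: (idle)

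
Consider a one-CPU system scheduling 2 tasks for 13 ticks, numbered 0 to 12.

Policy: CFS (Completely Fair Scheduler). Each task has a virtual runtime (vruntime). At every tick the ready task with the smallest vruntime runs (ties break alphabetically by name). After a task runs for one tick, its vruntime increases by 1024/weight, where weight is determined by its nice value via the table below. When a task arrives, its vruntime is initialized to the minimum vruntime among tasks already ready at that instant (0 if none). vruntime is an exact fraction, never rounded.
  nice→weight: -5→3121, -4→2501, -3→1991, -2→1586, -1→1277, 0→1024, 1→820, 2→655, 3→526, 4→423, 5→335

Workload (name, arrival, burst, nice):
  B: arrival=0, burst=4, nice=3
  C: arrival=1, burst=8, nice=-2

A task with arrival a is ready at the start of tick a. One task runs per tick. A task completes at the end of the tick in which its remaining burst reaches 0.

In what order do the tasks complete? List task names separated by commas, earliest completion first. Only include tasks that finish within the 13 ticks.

completion order = B, C

t=0: vr[B=0] → run B
t=1: vr[B=512/263 C=512/263] → run B
t=2: vr[B=1024/263 C=512/263] → run C
t=3: vr[B=1024/263 C=540672/208559] → run C
t=4: vr[B=1024/263 C=675328/208559] → run C
t=5: vr[B=1024/263 C=809984/208559] → run C
t=6: vr[B=1024/263 C=944640/208559] → run B
t=7: vr[B=1536/263 C=944640/208559] → run C
t=8: vr[B=1536/263 C=1079296/208559] → run C
t=9: vr[B=1536/263 C=1213952/208559] → run C
t=10: vr[B=1536/263 C=1348608/208559] → run B
t=11: vr[C=1348608/208559] → run C
t=12: (idle)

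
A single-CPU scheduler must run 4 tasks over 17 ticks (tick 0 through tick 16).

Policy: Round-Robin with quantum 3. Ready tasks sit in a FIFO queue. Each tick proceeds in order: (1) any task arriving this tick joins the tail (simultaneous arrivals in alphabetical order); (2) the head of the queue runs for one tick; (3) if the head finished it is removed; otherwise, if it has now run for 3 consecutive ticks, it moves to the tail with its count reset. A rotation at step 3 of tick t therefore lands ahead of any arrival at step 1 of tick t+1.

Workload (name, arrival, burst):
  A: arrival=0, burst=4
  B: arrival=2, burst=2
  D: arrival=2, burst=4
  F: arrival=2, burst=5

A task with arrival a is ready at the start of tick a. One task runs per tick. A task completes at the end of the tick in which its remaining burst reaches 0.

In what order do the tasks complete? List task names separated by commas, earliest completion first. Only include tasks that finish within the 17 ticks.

t=0: queue=[A] q_used=0 → run A
t=1: queue=[A] q_used=1 → run A
t=2: queue=[A,B,D,F] q_used=2 → run A
t=3: queue=[B,D,F,A] q_used=0 → run B
t=4: queue=[B,D,F,A] q_used=1 → run B
t=5: queue=[D,F,A] q_used=0 → run D
t=6: queue=[D,F,A] q_used=1 → run D
t=7: queue=[D,F,A] q_used=2 → run D
t=8: queue=[F,A,D] q_used=0 → run F
t=9: queue=[F,A,D] q_used=1 → run F
t=10: queue=[F,A,D] q_used=2 → run F
t=11: queue=[A,D,F] q_used=0 → run A
t=12: queue=[D,F] q_used=0 → run D
t=13: queue=[F] q_used=0 → run F
t=14: queue=[F] q_used=1 → run F
t=15: (idle)
t=16: (idle)

completion order = B, A, D, F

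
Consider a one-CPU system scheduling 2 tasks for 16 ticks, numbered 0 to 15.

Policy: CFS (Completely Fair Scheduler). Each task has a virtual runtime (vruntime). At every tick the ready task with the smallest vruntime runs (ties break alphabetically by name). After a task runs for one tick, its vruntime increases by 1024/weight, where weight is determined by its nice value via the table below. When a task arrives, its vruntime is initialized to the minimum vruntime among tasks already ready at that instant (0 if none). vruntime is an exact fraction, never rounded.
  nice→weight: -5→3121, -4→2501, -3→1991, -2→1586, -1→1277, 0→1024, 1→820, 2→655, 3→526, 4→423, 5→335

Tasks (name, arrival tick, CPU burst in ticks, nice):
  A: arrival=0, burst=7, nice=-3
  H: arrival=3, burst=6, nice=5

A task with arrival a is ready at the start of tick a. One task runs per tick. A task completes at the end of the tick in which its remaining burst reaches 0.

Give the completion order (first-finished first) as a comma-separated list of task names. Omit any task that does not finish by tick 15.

completion order = A, H

t=0: vr[A=0] → run A
t=1: vr[A=1024/1991] → run A
t=2: vr[A=2048/1991] → run A
t=3: vr[A=3072/1991 H=3072/1991] → run A
t=4: vr[A=4096/1991 H=3072/1991] → run H
t=5: vr[A=4096/1991 H=3067904/666985] → run A
t=6: vr[A=5120/1991 H=3067904/666985] → run A
t=7: vr[A=6144/1991 H=3067904/666985] → run A
t=8: vr[H=3067904/666985] → run H
t=9: vr[H=5106688/666985] → run H
t=10: vr[H=7145472/666985] → run H
t=11: vr[H=9184256/666985] → run H
t=12: vr[H=2244608/133397] → run H
t=13: (idle)
t=14: (idle)
t=15: (idle)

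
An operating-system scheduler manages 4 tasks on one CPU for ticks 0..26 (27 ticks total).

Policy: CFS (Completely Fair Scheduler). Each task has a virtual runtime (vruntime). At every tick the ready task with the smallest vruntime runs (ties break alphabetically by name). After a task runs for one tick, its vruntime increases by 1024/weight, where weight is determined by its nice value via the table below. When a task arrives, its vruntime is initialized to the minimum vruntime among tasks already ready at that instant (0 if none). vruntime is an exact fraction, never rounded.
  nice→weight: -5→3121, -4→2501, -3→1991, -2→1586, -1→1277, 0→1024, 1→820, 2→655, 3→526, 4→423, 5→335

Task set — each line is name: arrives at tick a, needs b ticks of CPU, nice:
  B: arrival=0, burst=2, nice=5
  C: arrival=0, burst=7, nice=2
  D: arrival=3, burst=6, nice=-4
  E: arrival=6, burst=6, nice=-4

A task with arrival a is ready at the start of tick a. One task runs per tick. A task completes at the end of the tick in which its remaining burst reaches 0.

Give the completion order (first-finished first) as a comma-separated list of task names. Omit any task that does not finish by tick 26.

t=0: vr[B=0 C=0] → run B
t=1: vr[B=1024/335 C=0] → run C
t=2: vr[B=1024/335 C=1024/655] → run C
t=3: vr[B=1024/335 C=2048/655 D=1024/335] → run B
t=4: vr[C=2048/655 D=1024/335] → run D
t=5: vr[C=2048/655 D=2904064/837835] → run C
t=6: vr[C=3072/655 D=2904064/837835 E=2904064/837835] → run D
t=7: vr[C=3072/655 D=3247104/837835 E=2904064/837835] → run E
t=8: vr[C=3072/655 D=3247104/837835 E=3247104/837835] → run D
t=9: vr[C=3072/655 D=3590144/837835 E=3247104/837835] → run E
t=10: vr[C=3072/655 D=3590144/837835 E=3590144/837835] → run D
t=11: vr[C=3072/655 D=3933184/837835 E=3590144/837835] → run E
t=12: vr[C=3072/655 D=3933184/837835 E=3933184/837835] → run C
t=13: vr[C=4096/655 D=3933184/837835 E=3933184/837835] → run D
t=14: vr[C=4096/655 D=4276224/837835 E=3933184/837835] → run E
t=15: vr[C=4096/655 D=4276224/837835 E=4276224/837835] → run D
t=16: vr[C=4096/655 E=4276224/837835] → run E
t=17: vr[C=4096/655 E=4619264/837835] → run E
t=18: vr[C=4096/655] → run C
t=19: vr[C=1024/131] → run C
t=20: vr[C=6144/655] → run C
t=21: (idle)
t=22: (idle)
t=23: (idle)
t=24: (idle)
t=25: (idle)
t=26: (idle)

completion order = B, D, E, C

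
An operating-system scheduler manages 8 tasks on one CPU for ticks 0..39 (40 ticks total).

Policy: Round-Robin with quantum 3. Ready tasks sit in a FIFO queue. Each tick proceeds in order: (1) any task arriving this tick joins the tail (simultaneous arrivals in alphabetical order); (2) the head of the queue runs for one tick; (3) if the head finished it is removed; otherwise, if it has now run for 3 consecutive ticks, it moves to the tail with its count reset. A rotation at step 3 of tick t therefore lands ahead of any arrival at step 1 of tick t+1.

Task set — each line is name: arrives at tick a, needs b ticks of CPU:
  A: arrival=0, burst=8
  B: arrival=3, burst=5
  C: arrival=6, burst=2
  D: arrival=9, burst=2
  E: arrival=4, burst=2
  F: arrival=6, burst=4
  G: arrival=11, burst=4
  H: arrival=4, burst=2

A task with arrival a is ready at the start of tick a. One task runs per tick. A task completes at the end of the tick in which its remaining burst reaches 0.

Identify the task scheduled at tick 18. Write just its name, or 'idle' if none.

running at tick 18 = F

t=0: queue=[A] q_used=0 → run A
t=1: queue=[A] q_used=1 → run A
t=2: queue=[A] q_used=2 → run A
t=3: queue=[A,B] q_used=0 → run A
t=4: queue=[A,B,E,H] q_used=1 → run A
t=5: queue=[A,B,E,H] q_used=2 → run A
t=6: queue=[B,E,H,A,C,F] q_used=0 → run B
t=7: queue=[B,E,H,A,C,F] q_used=1 → run B
t=8: queue=[B,E,H,A,C,F] q_used=2 → run B
t=9: queue=[E,H,A,C,F,B,D] q_used=0 → run E
t=10: queue=[E,H,A,C,F,B,D] q_used=1 → run E
t=11: queue=[H,A,C,F,B,D,G] q_used=0 → run H
t=12: queue=[H,A,C,F,B,D,G] q_used=1 → run H
t=13: queue=[A,C,F,B,D,G] q_used=0 → run A
t=14: queue=[A,C,F,B,D,G] q_used=1 → run A
t=15: queue=[C,F,B,D,G] q_used=0 → run C
t=16: queue=[C,F,B,D,G] q_used=1 → run C
t=17: queue=[F,B,D,G] q_used=0 → run F
t=18: queue=[F,B,D,G] q_used=1 → run F
t=19: queue=[F,B,D,G] q_used=2 → run F
t=20: queue=[B,D,G,F] q_used=0 → run B
t=21: queue=[B,D,G,F] q_used=1 → run B
t=22: queue=[D,G,F] q_used=0 → run D
t=23: queue=[D,G,F] q_used=1 → run D
t=24: queue=[G,F] q_used=0 → run G
t=25: queue=[G,F] q_used=1 → run G
t=26: queue=[G,F] q_used=2 → run G
t=27: queue=[F,G] q_used=0 → run F
t=28: queue=[G] q_used=0 → run G
t=29: (idle)
t=30: (idle)
t=31: (idle)
t=32: (idle)
t=33: (idle)
t=34: (idle)
t=35: (idle)
t=36: (idle)
t=37: (idle)
t=38: (idle)
t=39: (idle)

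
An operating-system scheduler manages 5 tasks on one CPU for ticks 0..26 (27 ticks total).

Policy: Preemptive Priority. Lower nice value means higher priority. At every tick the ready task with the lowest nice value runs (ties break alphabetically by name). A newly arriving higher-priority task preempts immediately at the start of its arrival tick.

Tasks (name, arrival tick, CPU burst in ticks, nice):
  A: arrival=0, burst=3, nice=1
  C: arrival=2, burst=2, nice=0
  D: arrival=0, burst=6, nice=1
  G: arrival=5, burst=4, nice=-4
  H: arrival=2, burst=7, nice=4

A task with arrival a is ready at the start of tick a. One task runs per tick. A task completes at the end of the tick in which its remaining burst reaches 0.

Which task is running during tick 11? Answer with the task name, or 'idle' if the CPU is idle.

running at tick 11 = D

t=0: ready={A,D} → run A
t=1: ready={A,D} → run A
t=2: ready={A,C,D,H} → run C
t=3: ready={A,C,D,H} → run C
t=4: ready={A,D,H} → run A
t=5: ready={D,G,H} → run G
t=6: ready={D,G,H} → run G
t=7: ready={D,G,H} → run G
t=8: ready={D,G,H} → run G
t=9: ready={D,H} → run D
t=10: ready={D,H} → run D
t=11: ready={D,H} → run D
t=12: ready={D,H} → run D
t=13: ready={D,H} → run D
t=14: ready={D,H} → run D
t=15: ready={H} → run H
t=16: ready={H} → run H
t=17: ready={H} → run H
t=18: ready={H} → run H
t=19: ready={H} → run H
t=20: ready={H} → run H
t=21: ready={H} → run H
t=22: (idle)
t=23: (idle)
t=24: (idle)
t=25: (idle)
t=26: (idle)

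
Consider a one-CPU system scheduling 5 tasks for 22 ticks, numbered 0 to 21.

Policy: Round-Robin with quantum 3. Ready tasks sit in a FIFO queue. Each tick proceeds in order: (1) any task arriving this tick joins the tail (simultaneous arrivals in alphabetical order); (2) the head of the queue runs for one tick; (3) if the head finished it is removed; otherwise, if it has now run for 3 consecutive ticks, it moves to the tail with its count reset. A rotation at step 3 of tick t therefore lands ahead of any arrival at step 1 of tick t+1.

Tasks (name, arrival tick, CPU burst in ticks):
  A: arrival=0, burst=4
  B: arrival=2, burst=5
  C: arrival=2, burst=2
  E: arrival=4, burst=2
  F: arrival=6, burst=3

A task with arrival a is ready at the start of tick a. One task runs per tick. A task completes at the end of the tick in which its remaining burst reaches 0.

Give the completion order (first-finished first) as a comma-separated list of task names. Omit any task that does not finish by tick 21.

t=0: queue=[A] q_used=0 → run A
t=1: queue=[A] q_used=1 → run A
t=2: queue=[A,B,C] q_used=2 → run A
t=3: queue=[B,C,A] q_used=0 → run B
t=4: queue=[B,C,A,E] q_used=1 → run B
t=5: queue=[B,C,A,E] q_used=2 → run B
t=6: queue=[C,A,E,B,F] q_used=0 → run C
t=7: queue=[C,A,E,B,F] q_used=1 → run C
t=8: queue=[A,E,B,F] q_used=0 → run A
t=9: queue=[E,B,F] q_used=0 → run E
t=10: queue=[E,B,F] q_used=1 → run E
t=11: queue=[B,F] q_used=0 → run B
t=12: queue=[B,F] q_used=1 → run B
t=13: queue=[F] q_used=0 → run F
t=14: queue=[F] q_used=1 → run F
t=15: queue=[F] q_used=2 → run F
t=16: (idle)
t=17: (idle)
t=18: (idle)
t=19: (idle)
t=20: (idle)
t=21: (idle)

completion order = C, A, E, B, F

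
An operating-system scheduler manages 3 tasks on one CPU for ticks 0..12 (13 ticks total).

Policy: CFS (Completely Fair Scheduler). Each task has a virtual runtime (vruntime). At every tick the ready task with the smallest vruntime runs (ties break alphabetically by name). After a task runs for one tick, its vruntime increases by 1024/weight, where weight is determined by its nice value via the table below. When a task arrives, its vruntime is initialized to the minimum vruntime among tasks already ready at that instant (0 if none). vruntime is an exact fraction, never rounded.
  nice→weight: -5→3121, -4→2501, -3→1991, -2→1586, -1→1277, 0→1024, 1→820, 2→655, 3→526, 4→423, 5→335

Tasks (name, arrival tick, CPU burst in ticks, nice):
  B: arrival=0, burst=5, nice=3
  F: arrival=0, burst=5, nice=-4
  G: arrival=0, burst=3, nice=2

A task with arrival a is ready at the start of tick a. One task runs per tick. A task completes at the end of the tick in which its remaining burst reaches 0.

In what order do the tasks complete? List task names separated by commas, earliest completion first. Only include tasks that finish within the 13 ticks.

completion order = F, G, B

t=0: vr[B=0 F=0 G=0] → run B
t=1: vr[B=512/263 F=0 G=0] → run F
t=2: vr[B=512/263 F=1024/2501 G=0] → run G
t=3: vr[B=512/263 F=1024/2501 G=1024/655] → run F
t=4: vr[B=512/263 F=2048/2501 G=1024/655] → run F
t=5: vr[B=512/263 F=3072/2501 G=1024/655] → run F
t=6: vr[B=512/263 F=4096/2501 G=1024/655] → run G
t=7: vr[B=512/263 F=4096/2501 G=2048/655] → run F
t=8: vr[B=512/263 G=2048/655] → run B
t=9: vr[B=1024/263 G=2048/655] → run G
t=10: vr[B=1024/263] → run B
t=11: vr[B=1536/263] → run B
t=12: vr[B=2048/263] → run B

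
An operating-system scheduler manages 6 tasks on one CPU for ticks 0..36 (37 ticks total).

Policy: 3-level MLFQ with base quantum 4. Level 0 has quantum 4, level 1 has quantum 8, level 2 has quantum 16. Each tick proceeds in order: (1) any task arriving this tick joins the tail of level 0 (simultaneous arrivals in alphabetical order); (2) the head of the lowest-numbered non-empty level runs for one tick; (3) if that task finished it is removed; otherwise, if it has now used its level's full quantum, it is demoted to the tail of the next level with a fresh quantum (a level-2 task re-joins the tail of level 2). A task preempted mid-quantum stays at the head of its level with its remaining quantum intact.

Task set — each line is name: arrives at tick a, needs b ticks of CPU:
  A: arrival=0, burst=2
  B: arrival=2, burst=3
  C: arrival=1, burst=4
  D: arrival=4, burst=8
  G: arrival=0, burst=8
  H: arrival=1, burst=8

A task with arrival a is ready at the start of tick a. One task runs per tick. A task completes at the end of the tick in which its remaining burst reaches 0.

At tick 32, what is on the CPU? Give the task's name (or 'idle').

running at tick 32 = D

t=0: L0/L1/L2 = AG/-/- → run A
t=1: L0/L1/L2 = AGCH/-/- → run A
t=2: L0/L1/L2 = GCHB/-/- → run G
t=3: L0/L1/L2 = GCHB/-/- → run G
t=4: L0/L1/L2 = GCHBD/-/- → run G
t=5: L0/L1/L2 = GCHBD/-/- → run G
t=6: L0/L1/L2 = CHBD/G/- → run C
t=7: L0/L1/L2 = CHBD/G/- → run C
t=8: L0/L1/L2 = CHBD/G/- → run C
t=9: L0/L1/L2 = CHBD/G/- → run C
t=10: L0/L1/L2 = HBD/G/- → run H
t=11: L0/L1/L2 = HBD/G/- → run H
t=12: L0/L1/L2 = HBD/G/- → run H
t=13: L0/L1/L2 = HBD/G/- → run H
t=14: L0/L1/L2 = BD/GH/- → run B
t=15: L0/L1/L2 = BD/GH/- → run B
t=16: L0/L1/L2 = BD/GH/- → run B
t=17: L0/L1/L2 = D/GH/- → run D
t=18: L0/L1/L2 = D/GH/- → run D
t=19: L0/L1/L2 = D/GH/- → run D
t=20: L0/L1/L2 = D/GH/- → run D
t=21: L0/L1/L2 = -/GHD/- → run G
t=22: L0/L1/L2 = -/GHD/- → run G
t=23: L0/L1/L2 = -/GHD/- → run G
t=24: L0/L1/L2 = -/GHD/- → run G
t=25: L0/L1/L2 = -/HD/- → run H
t=26: L0/L1/L2 = -/HD/- → run H
t=27: L0/L1/L2 = -/HD/- → run H
t=28: L0/L1/L2 = -/HD/- → run H
t=29: L0/L1/L2 = -/D/- → run D
t=30: L0/L1/L2 = -/D/- → run D
t=31: L0/L1/L2 = -/D/- → run D
t=32: L0/L1/L2 = -/D/- → run D
t=33: (idle)
t=34: (idle)
t=35: (idle)
t=36: (idle)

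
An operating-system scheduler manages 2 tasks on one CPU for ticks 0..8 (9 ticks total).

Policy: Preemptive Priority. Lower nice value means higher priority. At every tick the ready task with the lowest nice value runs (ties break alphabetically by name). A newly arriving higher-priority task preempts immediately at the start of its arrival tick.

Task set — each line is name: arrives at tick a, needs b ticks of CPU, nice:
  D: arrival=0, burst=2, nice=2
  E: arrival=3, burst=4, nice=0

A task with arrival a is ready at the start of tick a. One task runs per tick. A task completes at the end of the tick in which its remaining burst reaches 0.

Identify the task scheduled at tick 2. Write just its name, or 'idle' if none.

t=0: ready={D} → run D
t=1: ready={D} → run D
t=2: (idle)
t=3: ready={E} → run E
t=4: ready={E} → run E
t=5: ready={E} → run E
t=6: ready={E} → run E
t=7: (idle)
t=8: (idle)

running at tick 2 = idle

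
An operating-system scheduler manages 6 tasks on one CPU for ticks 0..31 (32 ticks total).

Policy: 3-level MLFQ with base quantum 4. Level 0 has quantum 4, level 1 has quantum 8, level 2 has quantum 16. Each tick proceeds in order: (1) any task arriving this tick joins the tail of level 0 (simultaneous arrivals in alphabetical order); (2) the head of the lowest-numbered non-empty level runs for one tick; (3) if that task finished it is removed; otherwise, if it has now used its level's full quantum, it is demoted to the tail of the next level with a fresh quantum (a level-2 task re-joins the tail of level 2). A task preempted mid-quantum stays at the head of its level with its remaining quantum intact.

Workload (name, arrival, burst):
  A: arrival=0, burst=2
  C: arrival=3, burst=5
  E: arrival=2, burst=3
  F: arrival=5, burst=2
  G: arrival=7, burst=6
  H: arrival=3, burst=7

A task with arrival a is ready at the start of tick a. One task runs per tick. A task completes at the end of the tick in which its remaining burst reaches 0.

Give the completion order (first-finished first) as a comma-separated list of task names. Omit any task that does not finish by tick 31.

completion order = A, E, F, C, H, G

t=0: L0/L1/L2 = A/-/- → run A
t=1: L0/L1/L2 = A/-/- → run A
t=2: L0/L1/L2 = E/-/- → run E
t=3: L0/L1/L2 = ECH/-/- → run E
t=4: L0/L1/L2 = ECH/-/- → run E
t=5: L0/L1/L2 = CHF/-/- → run C
t=6: L0/L1/L2 = CHF/-/- → run C
t=7: L0/L1/L2 = CHFG/-/- → run C
t=8: L0/L1/L2 = CHFG/-/- → run C
t=9: L0/L1/L2 = HFG/C/- → run H
t=10: L0/L1/L2 = HFG/C/- → run H
t=11: L0/L1/L2 = HFG/C/- → run H
t=12: L0/L1/L2 = HFG/C/- → run H
t=13: L0/L1/L2 = FG/CH/- → run F
t=14: L0/L1/L2 = FG/CH/- → run F
t=15: L0/L1/L2 = G/CH/- → run G
t=16: L0/L1/L2 = G/CH/- → run G
t=17: L0/L1/L2 = G/CH/- → run G
t=18: L0/L1/L2 = G/CH/- → run G
t=19: L0/L1/L2 = -/CHG/- → run C
t=20: L0/L1/L2 = -/HG/- → run H
t=21: L0/L1/L2 = -/HG/- → run H
t=22: L0/L1/L2 = -/HG/- → run H
t=23: L0/L1/L2 = -/G/- → run G
t=24: L0/L1/L2 = -/G/- → run G
t=25: (idle)
t=26: (idle)
t=27: (idle)
t=28: (idle)
t=29: (idle)
t=30: (idle)
t=31: (idle)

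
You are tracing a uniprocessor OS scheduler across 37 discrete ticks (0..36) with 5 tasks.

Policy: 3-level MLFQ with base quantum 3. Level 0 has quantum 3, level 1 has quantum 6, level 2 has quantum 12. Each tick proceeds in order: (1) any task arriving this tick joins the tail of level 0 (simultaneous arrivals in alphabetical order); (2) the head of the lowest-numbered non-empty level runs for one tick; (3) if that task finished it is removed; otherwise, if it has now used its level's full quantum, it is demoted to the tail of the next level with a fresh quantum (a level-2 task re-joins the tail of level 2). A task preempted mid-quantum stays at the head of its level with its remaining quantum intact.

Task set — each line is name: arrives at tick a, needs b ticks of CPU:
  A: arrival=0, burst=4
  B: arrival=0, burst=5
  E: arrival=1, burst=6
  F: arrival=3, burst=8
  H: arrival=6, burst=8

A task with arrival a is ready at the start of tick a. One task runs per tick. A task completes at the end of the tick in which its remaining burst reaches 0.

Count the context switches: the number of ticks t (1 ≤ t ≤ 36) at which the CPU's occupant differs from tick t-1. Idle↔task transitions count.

context switches = 10

t=0: L0/L1/L2 = AB/-/- → run A
t=1: L0/L1/L2 = ABE/-/- → run A
t=2: L0/L1/L2 = ABE/-/- → run A
t=3: L0/L1/L2 = BEF/A/- → run B
t=4: L0/L1/L2 = BEF/A/- → run B
t=5: L0/L1/L2 = BEF/A/- → run B
t=6: L0/L1/L2 = EFH/AB/- → run E
t=7: L0/L1/L2 = EFH/AB/- → run E
t=8: L0/L1/L2 = EFH/AB/- → run E
t=9: L0/L1/L2 = FH/ABE/- → run F
t=10: L0/L1/L2 = FH/ABE/- → run F
t=11: L0/L1/L2 = FH/ABE/- → run F
t=12: L0/L1/L2 = H/ABEF/- → run H
t=13: L0/L1/L2 = H/ABEF/- → run H
t=14: L0/L1/L2 = H/ABEF/- → run H
t=15: L0/L1/L2 = -/ABEFH/- → run A
t=16: L0/L1/L2 = -/BEFH/- → run B
t=17: L0/L1/L2 = -/BEFH/- → run B
t=18: L0/L1/L2 = -/EFH/- → run E
t=19: L0/L1/L2 = -/EFH/- → run E
t=20: L0/L1/L2 = -/EFH/- → run E
t=21: L0/L1/L2 = -/FH/- → run F
t=22: L0/L1/L2 = -/FH/- → run F
t=23: L0/L1/L2 = -/FH/- → run F
t=24: L0/L1/L2 = -/FH/- → run F
t=25: L0/L1/L2 = -/FH/- → run F
t=26: L0/L1/L2 = -/H/- → run H
t=27: L0/L1/L2 = -/H/- → run H
t=28: L0/L1/L2 = -/H/- → run H
t=29: L0/L1/L2 = -/H/- → run H
t=30: L0/L1/L2 = -/H/- → run H
t=31: (idle)
t=32: (idle)
t=33: (idle)
t=34: (idle)
t=35: (idle)
t=36: (idle)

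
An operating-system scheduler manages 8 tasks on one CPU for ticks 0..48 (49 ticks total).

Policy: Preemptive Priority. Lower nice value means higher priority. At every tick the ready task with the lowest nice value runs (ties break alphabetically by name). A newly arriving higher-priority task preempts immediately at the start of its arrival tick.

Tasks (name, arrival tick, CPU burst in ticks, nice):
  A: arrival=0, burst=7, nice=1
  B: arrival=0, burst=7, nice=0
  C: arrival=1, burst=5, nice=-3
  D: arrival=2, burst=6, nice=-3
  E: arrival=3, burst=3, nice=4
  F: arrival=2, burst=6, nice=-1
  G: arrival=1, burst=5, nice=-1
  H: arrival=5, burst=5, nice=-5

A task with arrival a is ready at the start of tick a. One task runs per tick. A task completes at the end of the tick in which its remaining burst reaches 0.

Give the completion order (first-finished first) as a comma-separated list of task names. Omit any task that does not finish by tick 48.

t=0: ready={A,B} → run B
t=1: ready={A,B,C,G} → run C
t=2: ready={A,B,C,D,F,G} → run C
t=3: ready={A,B,C,D,E,F,G} → run C
t=4: ready={A,B,C,D,E,F,G} → run C
t=5: ready={A,B,C,D,E,F,G,H} → run H
t=6: ready={A,B,C,D,E,F,G,H} → run H
t=7: ready={A,B,C,D,E,F,G,H} → run H
t=8: ready={A,B,C,D,E,F,G,H} → run H
t=9: ready={A,B,C,D,E,F,G,H} → run H
t=10: ready={A,B,C,D,E,F,G} → run C
t=11: ready={A,B,D,E,F,G} → run D
t=12: ready={A,B,D,E,F,G} → run D
t=13: ready={A,B,D,E,F,G} → run D
t=14: ready={A,B,D,E,F,G} → run D
t=15: ready={A,B,D,E,F,G} → run D
t=16: ready={A,B,D,E,F,G} → run D
t=17: ready={A,B,E,F,G} → run F
t=18: ready={A,B,E,F,G} → run F
t=19: ready={A,B,E,F,G} → run F
t=20: ready={A,B,E,F,G} → run F
t=21: ready={A,B,E,F,G} → run F
t=22: ready={A,B,E,F,G} → run F
t=23: ready={A,B,E,G} → run G
t=24: ready={A,B,E,G} → run G
t=25: ready={A,B,E,G} → run G
t=26: ready={A,B,E,G} → run G
t=27: ready={A,B,E,G} → run G
t=28: ready={A,B,E} → run B
t=29: ready={A,B,E} → run B
t=30: ready={A,B,E} → run B
t=31: ready={A,B,E} → run B
t=32: ready={A,B,E} → run B
t=33: ready={A,B,E} → run B
t=34: ready={A,E} → run A
t=35: ready={A,E} → run A
t=36: ready={A,E} → run A
t=37: ready={A,E} → run A
t=38: ready={A,E} → run A
t=39: ready={A,E} → run A
t=40: ready={A,E} → run A
t=41: ready={E} → run E
t=42: ready={E} → run E
t=43: ready={E} → run E
t=44: (idle)
t=45: (idle)
t=46: (idle)
t=47: (idle)
t=48: (idle)

completion order = H, C, D, F, G, B, A, E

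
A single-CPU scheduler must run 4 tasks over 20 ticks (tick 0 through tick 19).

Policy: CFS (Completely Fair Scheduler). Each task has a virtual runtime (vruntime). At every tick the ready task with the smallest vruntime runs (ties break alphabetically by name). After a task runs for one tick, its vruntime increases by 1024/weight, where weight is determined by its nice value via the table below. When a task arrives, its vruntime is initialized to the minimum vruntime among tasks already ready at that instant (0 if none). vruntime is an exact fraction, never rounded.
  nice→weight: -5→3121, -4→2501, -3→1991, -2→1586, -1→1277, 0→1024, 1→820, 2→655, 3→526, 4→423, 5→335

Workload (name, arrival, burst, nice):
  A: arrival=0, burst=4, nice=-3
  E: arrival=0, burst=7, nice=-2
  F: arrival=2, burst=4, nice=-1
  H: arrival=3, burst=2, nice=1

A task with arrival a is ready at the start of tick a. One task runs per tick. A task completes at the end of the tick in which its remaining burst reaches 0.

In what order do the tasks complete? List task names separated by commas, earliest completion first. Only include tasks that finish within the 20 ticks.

completion order = A, H, F, E

t=0: vr[A=0 E=0] → run A
t=1: vr[A=1024/1991 E=0] → run E
t=2: vr[A=1024/1991 E=512/793 F=1024/1991] → run A
t=3: vr[A=2048/1991 E=512/793 F=1024/1991 H=1024/1991] → run F
t=4: vr[A=2048/1991 E=512/793 F=3346432/2542507 H=1024/1991] → run H
t=5: vr[A=2048/1991 E=512/793 F=3346432/2542507 H=719616/408155] → run E
t=6: vr[A=2048/1991 E=1024/793 F=3346432/2542507 H=719616/408155] → run A
t=7: vr[A=3072/1991 E=1024/793 F=3346432/2542507 H=719616/408155] → run E
t=8: vr[A=3072/1991 E=1536/793 F=3346432/2542507 H=719616/408155] → run F
t=9: vr[A=3072/1991 E=1536/793 F=5385216/2542507 H=719616/408155] → run A
t=10: vr[E=1536/793 F=5385216/2542507 H=719616/408155] → run H
t=11: vr[E=1536/793 F=5385216/2542507] → run E
t=12: vr[E=2048/793 F=5385216/2542507] → run F
t=13: vr[E=2048/793 F=7424000/2542507] → run E
t=14: vr[E=2560/793 F=7424000/2542507] → run F
t=15: vr[E=2560/793] → run E
t=16: vr[E=3072/793] → run E
t=17: (idle)
t=18: (idle)
t=19: (idle)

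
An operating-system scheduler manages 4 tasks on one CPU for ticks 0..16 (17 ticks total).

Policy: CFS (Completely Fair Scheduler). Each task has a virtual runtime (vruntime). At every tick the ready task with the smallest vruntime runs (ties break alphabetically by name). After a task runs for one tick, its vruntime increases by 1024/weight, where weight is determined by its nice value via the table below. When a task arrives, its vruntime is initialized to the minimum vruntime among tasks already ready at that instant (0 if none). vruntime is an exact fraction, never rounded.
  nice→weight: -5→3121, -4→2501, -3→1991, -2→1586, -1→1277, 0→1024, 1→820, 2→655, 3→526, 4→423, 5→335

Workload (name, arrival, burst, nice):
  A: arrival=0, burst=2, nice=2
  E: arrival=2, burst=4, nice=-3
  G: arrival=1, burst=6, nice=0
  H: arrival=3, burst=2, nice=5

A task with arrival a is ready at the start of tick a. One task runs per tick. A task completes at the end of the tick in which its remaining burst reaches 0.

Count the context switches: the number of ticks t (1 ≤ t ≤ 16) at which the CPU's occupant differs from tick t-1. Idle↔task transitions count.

t=0: vr[A=0] → run A
t=1: vr[A=1024/655 G=1024/655] → run A
t=2: vr[E=1024/655 G=1024/655] → run E
t=3: vr[E=2709504/1304105 G=1024/655 H=1024/655] → run G
t=4: vr[E=2709504/1304105 G=1679/655 H=1024/655] → run H
t=5: vr[E=2709504/1304105 G=1679/655 H=202752/43885] → run E
t=6: vr[E=3380224/1304105 G=1679/655 H=202752/43885] → run G
t=7: vr[E=3380224/1304105 G=2334/655 H=202752/43885] → run E
t=8: vr[E=4050944/1304105 G=2334/655 H=202752/43885] → run E
t=9: vr[G=2334/655 H=202752/43885] → run G
t=10: vr[G=2989/655 H=202752/43885] → run G
t=11: vr[G=3644/655 H=202752/43885] → run H
t=12: vr[G=3644/655] → run G
t=13: vr[G=4299/655] → run G
t=14: (idle)
t=15: (idle)
t=16: (idle)

context switches = 10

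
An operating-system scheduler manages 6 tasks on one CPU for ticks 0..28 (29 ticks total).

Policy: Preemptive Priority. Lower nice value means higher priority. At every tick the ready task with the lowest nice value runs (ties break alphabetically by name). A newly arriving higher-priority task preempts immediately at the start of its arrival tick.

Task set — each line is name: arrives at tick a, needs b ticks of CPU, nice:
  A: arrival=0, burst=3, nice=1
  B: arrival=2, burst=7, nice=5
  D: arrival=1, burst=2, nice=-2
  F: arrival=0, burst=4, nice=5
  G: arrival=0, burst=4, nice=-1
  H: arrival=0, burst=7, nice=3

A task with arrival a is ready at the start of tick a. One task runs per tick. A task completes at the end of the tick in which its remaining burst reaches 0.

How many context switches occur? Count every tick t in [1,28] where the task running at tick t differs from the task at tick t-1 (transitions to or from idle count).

context switches = 7

t=0: ready={A,F,G,H} → run G
t=1: ready={A,D,F,G,H} → run D
t=2: ready={A,B,D,F,G,H} → run D
t=3: ready={A,B,F,G,H} → run G
t=4: ready={A,B,F,G,H} → run G
t=5: ready={A,B,F,G,H} → run G
t=6: ready={A,B,F,H} → run A
t=7: ready={A,B,F,H} → run A
t=8: ready={A,B,F,H} → run A
t=9: ready={B,F,H} → run H
t=10: ready={B,F,H} → run H
t=11: ready={B,F,H} → run H
t=12: ready={B,F,H} → run H
t=13: ready={B,F,H} → run H
t=14: ready={B,F,H} → run H
t=15: ready={B,F,H} → run H
t=16: ready={B,F} → run B
t=17: ready={B,F} → run B
t=18: ready={B,F} → run B
t=19: ready={B,F} → run B
t=20: ready={B,F} → run B
t=21: ready={B,F} → run B
t=22: ready={B,F} → run B
t=23: ready={F} → run F
t=24: ready={F} → run F
t=25: ready={F} → run F
t=26: ready={F} → run F
t=27: (idle)
t=28: (idle)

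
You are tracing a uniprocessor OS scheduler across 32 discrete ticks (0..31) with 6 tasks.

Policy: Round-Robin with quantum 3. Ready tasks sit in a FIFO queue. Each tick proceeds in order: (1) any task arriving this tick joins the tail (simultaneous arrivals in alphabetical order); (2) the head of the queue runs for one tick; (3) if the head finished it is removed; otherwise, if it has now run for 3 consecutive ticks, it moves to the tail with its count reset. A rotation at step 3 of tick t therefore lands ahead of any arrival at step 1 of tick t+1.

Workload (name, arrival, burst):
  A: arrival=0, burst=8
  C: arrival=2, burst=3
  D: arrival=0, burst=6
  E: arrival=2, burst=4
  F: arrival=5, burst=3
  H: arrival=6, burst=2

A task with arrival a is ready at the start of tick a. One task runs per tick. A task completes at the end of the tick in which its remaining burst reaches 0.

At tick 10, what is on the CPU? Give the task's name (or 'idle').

t=0: queue=[A,D] q_used=0 → run A
t=1: queue=[A,D] q_used=1 → run A
t=2: queue=[A,D,C,E] q_used=2 → run A
t=3: queue=[D,C,E,A] q_used=0 → run D
t=4: queue=[D,C,E,A] q_used=1 → run D
t=5: queue=[D,C,E,A,F] q_used=2 → run D
t=6: queue=[C,E,A,F,D,H] q_used=0 → run C
t=7: queue=[C,E,A,F,D,H] q_used=1 → run C
t=8: queue=[C,E,A,F,D,H] q_used=2 → run C
t=9: queue=[E,A,F,D,H] q_used=0 → run E
t=10: queue=[E,A,F,D,H] q_used=1 → run E
t=11: queue=[E,A,F,D,H] q_used=2 → run E
t=12: queue=[A,F,D,H,E] q_used=0 → run A
t=13: queue=[A,F,D,H,E] q_used=1 → run A
t=14: queue=[A,F,D,H,E] q_used=2 → run A
t=15: queue=[F,D,H,E,A] q_used=0 → run F
t=16: queue=[F,D,H,E,A] q_used=1 → run F
t=17: queue=[F,D,H,E,A] q_used=2 → run F
t=18: queue=[D,H,E,A] q_used=0 → run D
t=19: queue=[D,H,E,A] q_used=1 → run D
t=20: queue=[D,H,E,A] q_used=2 → run D
t=21: queue=[H,E,A] q_used=0 → run H
t=22: queue=[H,E,A] q_used=1 → run H
t=23: queue=[E,A] q_used=0 → run E
t=24: queue=[A] q_used=0 → run A
t=25: queue=[A] q_used=1 → run A
t=26: (idle)
t=27: (idle)
t=28: (idle)
t=29: (idle)
t=30: (idle)
t=31: (idle)

running at tick 10 = E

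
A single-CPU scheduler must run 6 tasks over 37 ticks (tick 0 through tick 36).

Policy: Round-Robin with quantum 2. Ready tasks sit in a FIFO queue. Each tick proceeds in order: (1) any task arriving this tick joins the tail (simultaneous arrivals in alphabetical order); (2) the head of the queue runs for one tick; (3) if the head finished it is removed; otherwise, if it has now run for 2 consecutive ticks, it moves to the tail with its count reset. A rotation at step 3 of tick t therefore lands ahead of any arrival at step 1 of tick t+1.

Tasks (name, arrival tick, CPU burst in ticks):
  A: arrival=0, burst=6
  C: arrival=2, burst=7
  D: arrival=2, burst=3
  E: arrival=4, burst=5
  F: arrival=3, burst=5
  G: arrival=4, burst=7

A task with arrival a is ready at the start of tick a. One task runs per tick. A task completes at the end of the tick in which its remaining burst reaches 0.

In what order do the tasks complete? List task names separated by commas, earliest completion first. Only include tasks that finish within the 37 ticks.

t=0: queue=[A] q_used=0 → run A
t=1: queue=[A] q_used=1 → run A
t=2: queue=[A,C,D] q_used=0 → run A
t=3: queue=[A,C,D,F] q_used=1 → run A
t=4: queue=[C,D,F,A,E,G] q_used=0 → run C
t=5: queue=[C,D,F,A,E,G] q_used=1 → run C
t=6: queue=[D,F,A,E,G,C] q_used=0 → run D
t=7: queue=[D,F,A,E,G,C] q_used=1 → run D
t=8: queue=[F,A,E,G,C,D] q_used=0 → run F
t=9: queue=[F,A,E,G,C,D] q_used=1 → run F
t=10: queue=[A,E,G,C,D,F] q_used=0 → run A
t=11: queue=[A,E,G,C,D,F] q_used=1 → run A
t=12: queue=[E,G,C,D,F] q_used=0 → run E
t=13: queue=[E,G,C,D,F] q_used=1 → run E
t=14: queue=[G,C,D,F,E] q_used=0 → run G
t=15: queue=[G,C,D,F,E] q_used=1 → run G
t=16: queue=[C,D,F,E,G] q_used=0 → run C
t=17: queue=[C,D,F,E,G] q_used=1 → run C
t=18: queue=[D,F,E,G,C] q_used=0 → run D
t=19: queue=[F,E,G,C] q_used=0 → run F
t=20: queue=[F,E,G,C] q_used=1 → run F
t=21: queue=[E,G,C,F] q_used=0 → run E
t=22: queue=[E,G,C,F] q_used=1 → run E
t=23: queue=[G,C,F,E] q_used=0 → run G
t=24: queue=[G,C,F,E] q_used=1 → run G
t=25: queue=[C,F,E,G] q_used=0 → run C
t=26: queue=[C,F,E,G] q_used=1 → run C
t=27: queue=[F,E,G,C] q_used=0 → run F
t=28: queue=[E,G,C] q_used=0 → run E
t=29: queue=[G,C] q_used=0 → run G
t=30: queue=[G,C] q_used=1 → run G
t=31: queue=[C,G] q_used=0 → run C
t=32: queue=[G] q_used=0 → run G
t=33: (idle)
t=34: (idle)
t=35: (idle)
t=36: (idle)

completion order = A, D, F, E, C, G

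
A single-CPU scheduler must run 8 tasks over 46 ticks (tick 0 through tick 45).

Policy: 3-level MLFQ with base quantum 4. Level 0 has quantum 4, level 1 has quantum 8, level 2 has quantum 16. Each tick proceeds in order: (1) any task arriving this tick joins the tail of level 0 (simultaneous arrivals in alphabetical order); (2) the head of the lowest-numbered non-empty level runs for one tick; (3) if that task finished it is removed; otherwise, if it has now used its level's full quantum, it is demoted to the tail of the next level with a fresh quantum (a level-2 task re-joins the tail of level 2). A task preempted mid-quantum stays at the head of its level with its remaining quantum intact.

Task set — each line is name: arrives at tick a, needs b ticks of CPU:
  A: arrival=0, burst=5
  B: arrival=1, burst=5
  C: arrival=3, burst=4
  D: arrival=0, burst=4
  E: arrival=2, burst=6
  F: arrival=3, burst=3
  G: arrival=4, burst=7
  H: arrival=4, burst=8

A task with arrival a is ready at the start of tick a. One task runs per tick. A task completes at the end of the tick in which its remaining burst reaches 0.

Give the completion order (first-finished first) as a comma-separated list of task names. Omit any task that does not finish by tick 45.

t=0: L0/L1/L2 = AD/-/- → run A
t=1: L0/L1/L2 = ADB/-/- → run A
t=2: L0/L1/L2 = ADBE/-/- → run A
t=3: L0/L1/L2 = ADBECF/-/- → run A
t=4: L0/L1/L2 = DBECFGH/A/- → run D
t=5: L0/L1/L2 = DBECFGH/A/- → run D
t=6: L0/L1/L2 = DBECFGH/A/- → run D
t=7: L0/L1/L2 = DBECFGH/A/- → run D
t=8: L0/L1/L2 = BECFGH/A/- → run B
t=9: L0/L1/L2 = BECFGH/A/- → run B
t=10: L0/L1/L2 = BECFGH/A/- → run B
t=11: L0/L1/L2 = BECFGH/A/- → run B
t=12: L0/L1/L2 = ECFGH/AB/- → run E
t=13: L0/L1/L2 = ECFGH/AB/- → run E
t=14: L0/L1/L2 = ECFGH/AB/- → run E
t=15: L0/L1/L2 = ECFGH/AB/- → run E
t=16: L0/L1/L2 = CFGH/ABE/- → run C
t=17: L0/L1/L2 = CFGH/ABE/- → run C
t=18: L0/L1/L2 = CFGH/ABE/- → run C
t=19: L0/L1/L2 = CFGH/ABE/- → run C
t=20: L0/L1/L2 = FGH/ABE/- → run F
t=21: L0/L1/L2 = FGH/ABE/- → run F
t=22: L0/L1/L2 = FGH/ABE/- → run F
t=23: L0/L1/L2 = GH/ABE/- → run G
t=24: L0/L1/L2 = GH/ABE/- → run G
t=25: L0/L1/L2 = GH/ABE/- → run G
t=26: L0/L1/L2 = GH/ABE/- → run G
t=27: L0/L1/L2 = H/ABEG/- → run H
t=28: L0/L1/L2 = H/ABEG/- → run H
t=29: L0/L1/L2 = H/ABEG/- → run H
t=30: L0/L1/L2 = H/ABEG/- → run H
t=31: L0/L1/L2 = -/ABEGH/- → run A
t=32: L0/L1/L2 = -/BEGH/- → run B
t=33: L0/L1/L2 = -/EGH/- → run E
t=34: L0/L1/L2 = -/EGH/- → run E
t=35: L0/L1/L2 = -/GH/- → run G
t=36: L0/L1/L2 = -/GH/- → run G
t=37: L0/L1/L2 = -/GH/- → run G
t=38: L0/L1/L2 = -/H/- → run H
t=39: L0/L1/L2 = -/H/- → run H
t=40: L0/L1/L2 = -/H/- → run H
t=41: L0/L1/L2 = -/H/- → run H
t=42: (idle)
t=43: (idle)
t=44: (idle)
t=45: (idle)

completion order = D, C, F, A, B, E, G, H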